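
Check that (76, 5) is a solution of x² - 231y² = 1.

Compute x² = 76² = 5776
Compute 231y² = 231·5² = 231·25 = 5775
x² - 231y² = 5776 - 5775 = 1
Since this equals 1, (76, 5) is a solution.

Yes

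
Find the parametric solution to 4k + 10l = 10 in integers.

Step 1: Compute gcd(4, 10) = 2.
Since 2 divides 10, solutions exist.

Step 2: Find a particular solution using extended Euclidean algorithm.
We get k₀ = -10, l₀ = 5.
Check: 4*-10 + 10*5 = 10 = 10 ✓

Step 3: Write the general solution.
k = -10 + (10/2)t = -10 + 5t
l = 5 - (4/2)t = 5 - 2t
for any integer t.

k = -10 + 5t, l = 5 - 2t for integer t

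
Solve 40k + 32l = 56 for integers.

Step 1: Check solvability.
gcd(40, 32) = 8
Since 8 divides 56, solutions exist.

Step 2: Apply extended Euclidean algorithm to find gcd.
We find integers such that 40*x0 + 32*y0 = 8

Step 3: Scale the particular solution.
Multiply by 56/8 = 7:
k = 7, l = -7

Step 4: Verify.
40*(7) + 32*(-7) = 56 = 56 ✓

k = 7, l = -7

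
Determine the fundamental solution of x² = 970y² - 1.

We need x² = 970y² - 1. Try successive y:
y = 1: x² = 970·1² - 1 = 969, not a perfect square
y = 2: x² = 970·2² - 1 = 3879, not a perfect square
y = 3: x² = 970·3² - 1 = 8729, not a perfect square
...
y = 10537: x² = 970·10537² - 1 = 107697517929 = 328173² ✓
Check: 328173² - 970·10537² = 107697517929 - 107697517930 = -1 ✓

x = 328173, y = 10537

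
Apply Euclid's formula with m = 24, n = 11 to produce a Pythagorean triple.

a = m² - n² = 24² - 11² = 576 - 121 = 455
b = 2mn = 2·24·11 = 528
c = m² + n² = 576 + 121 = 697
Verify: 455² + 528² = 207025 + 278784 = 485809 = 697² ✓

(455, 528, 697)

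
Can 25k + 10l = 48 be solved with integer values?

Step 1: Compute gcd(25, 10).
gcd(25, 10) = 5

Step 2: Check divisibility.
Does 5 divide 48? 48 = 5 x 9 + 3, so no.

By the theorem on linear Diophantine equations, 25k + 10l = 48 has integer solutions if and only if gcd(25, 10) divides 48. Since 5 does not divide 48, no solutions exist.

No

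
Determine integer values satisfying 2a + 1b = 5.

Step 1: Check solvability.
gcd(2, 1) = 1
Since 1 divides 5, solutions exist.

Step 2: Apply extended Euclidean algorithm to find gcd.
We find integers such that 2*x0 + 1*y0 = 1

Step 3: Scale the particular solution.
Multiply by 5/1 = 5:
a = 0, b = 5

Step 4: Verify.
2*(0) + 1*(5) = 5 = 5 ✓

a = 0, b = 5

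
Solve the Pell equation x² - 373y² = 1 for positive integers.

We seek the smallest positive integers (x, y) with x² - 373y² = 1, i.e., x² = 373y² + 1.
Try successive y values:
y = 1: x² = 373·1² + 1 = 374, not a perfect square
y = 2: x² = 373·2² + 1 = 1493, not a perfect square
y = 3: x² = 373·3² + 1 = 3358, not a perfect square
... continuing the search (or via continued fractions) ...
y = 2712540: x² = 373·2712540² + 1 = 2744486722846801, x = 52387849 ✓

Verify: 52387849² - 373·2712540² = 2744486722846801 - 2744486722846800 = 1 ✓

x = 52387849, y = 2712540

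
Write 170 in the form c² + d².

We need to find integers c, d > 0 such that c² + d² = 170.
Trying c = 1: d² = 170 - 1² = 170 - 1 = 169
d = 13
Check: 1² + 13² = 1 + 169 = 170 ✓

170 = 1² + 13²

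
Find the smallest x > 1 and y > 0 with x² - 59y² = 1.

We seek the smallest positive integers (x, y) with x² - 59y² = 1, i.e., x² = 59y² + 1.
Try successive y values:
y = 1: x² = 59·1² + 1 = 60, not a perfect square
y = 2: x² = 59·2² + 1 = 237, not a perfect square
y = 3: x² = 59·3² + 1 = 532, not a perfect square
... continuing the search (or via continued fractions) ...
y = 69: x² = 59·69² + 1 = 280900, x = 530 ✓

Verify: 530² - 59·69² = 280900 - 280899 = 1 ✓

x = 530, y = 69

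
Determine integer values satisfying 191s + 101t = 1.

Step 1: Check solvability.
gcd(191, 101) = 1
Since 1 divides 1, solutions exist.

Step 2: Apply extended Euclidean algorithm to find gcd.
We find integers such that 191*x0 + 101*y0 = 1

Step 3: Scale the particular solution.
Multiply by 1/1 = 1:
s = -46, t = 87

Step 4: Verify.
191*(-46) + 101*(87) = 1 = 1 ✓

s = -46, t = 87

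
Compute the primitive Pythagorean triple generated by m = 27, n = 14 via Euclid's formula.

a = m² - n² = 729 - 196 = 533
b = 2mn = 2·27·14 = 756
c = m² + n² = 729 + 196 = 925
Verify: 533² + 756² = 284089 + 571536 = 855625 = 925² ✓

(533, 756, 925)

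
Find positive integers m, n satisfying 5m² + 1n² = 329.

Try small values of m and check whether (329 - 5m²)/1 is a perfect square.
m = 8: 5·8² = 320, so 1n² = 329 - 320 = 9, giving n² = 9, n = 3.
Check: 5·8² + 1·3² = 320 + 9 = 329 ✓

m = 8, n = 3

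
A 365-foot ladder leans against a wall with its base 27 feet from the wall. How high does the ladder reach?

The ladder, wall, and ground form a right triangle with hypotenuse 365 and one leg 27.
By the Pythagorean theorem: h² = 365² - 27² = 133225 - 729 = 132496
h = √132496 = 364 feet

364 feet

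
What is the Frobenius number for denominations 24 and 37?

For two coprime denominations a and b, the Frobenius number (largest value not representable as a non-negative combination) is ab - a - b.
Here gcd(24, 37) = 1, so they are coprime.
F(24, 37) = 24·37 - 24 - 37 = 888 - 61 = 827

827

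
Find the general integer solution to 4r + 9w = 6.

Step 1: Compute gcd(4, 9) = 1.
Since 1 divides 6, solutions exist.

Step 2: Find a particular solution using extended Euclidean algorithm.
We get r₀ = -12, w₀ = 6.
Check: 4*-12 + 9*6 = 6 = 6 ✓

Step 3: Write the general solution.
r = -12 + (9/1)t = -12 + 9t
w = 6 - (4/1)t = 6 - 4t
for any integer t.

r = -12 + 9t, w = 6 - 4t for integer t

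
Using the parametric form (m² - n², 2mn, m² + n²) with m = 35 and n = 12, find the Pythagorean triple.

a = m² - n² = 1225 - 144 = 1081
b = 2mn = 2·35·12 = 840
c = m² + n² = 1225 + 144 = 1369
Verify: 1081² + 840² = 1168561 + 705600 = 1874161 = 1369² ✓

(1081, 840, 1369)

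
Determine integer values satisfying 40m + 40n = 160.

Step 1: Check solvability.
gcd(40, 40) = 40
Since 40 divides 160, solutions exist.

Step 2: Apply extended Euclidean algorithm to find gcd.
We find integers such that 40*x0 + 40*y0 = 40

Step 3: Scale the particular solution.
Multiply by 160/40 = 4:
m = 0, n = 4

Step 4: Verify.
40*(0) + 40*(4) = 160 = 160 ✓

m = 0, n = 4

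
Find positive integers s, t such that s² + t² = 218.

Search for s with 218 - s² a perfect square.
s = 7: 218 - 7² = 218 - 49 = 169 = 13² ✓
So s = 7, t = 13.

s = 7, t = 13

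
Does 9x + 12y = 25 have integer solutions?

Step 1: Compute gcd(9, 12).
gcd(9, 12) = 3

Step 2: Check divisibility.
Does 3 divide 25? 25 = 3 x 8 + 1, so no.

By the theorem on linear Diophantine equations, 9x + 12y = 25 has integer solutions if and only if gcd(9, 12) divides 25. Since 3 does not divide 25, no solutions exist.

No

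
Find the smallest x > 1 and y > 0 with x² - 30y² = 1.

We seek the smallest positive integers (x, y) with x² - 30y² = 1, i.e., x² = 30y² + 1.
Try successive y values:
y = 1: x² = 30·1² + 1 = 31, not a perfect square
y = 2: x² = 30·2² + 1 = 121, x = 11 ✓

Verify: 11² - 30·2² = 121 - 120 = 1 ✓

x = 11, y = 2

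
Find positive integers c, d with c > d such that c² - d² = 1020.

Factor: c² - d² = (c+d)(c-d) = 1020.
We need two factors of 1020 with the same parity.
Use c+d = 510 and c-d = 2 (product 510·2 = 1020).
Adding: 2c = 512, so c = 256.
Subtracting: 2d = 508, so d = 254.
Check: 256² - 254² = 65536 - 64516 = 1020 ✓

c = 256, d = 254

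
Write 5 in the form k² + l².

We need to find integers k, l > 0 such that k² + l² = 5.
Trying k = 1: l² = 5 - 1² = 5 - 1 = 4
l = 2
Check: 1² + 2² = 1 + 4 = 5 ✓

5 = 1² + 2²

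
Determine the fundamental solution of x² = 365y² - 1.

We need x² = 365y² - 1. Try successive y:
y = 1: x² = 365·1² - 1 = 364, not a perfect square
y = 2: x² = 365·2² - 1 = 1459, not a perfect square
y = 3: x² = 365·3² - 1 = 3284, not a perfect square
...
y = 181: x² = 365·181² - 1 = 11957764 = 3458² ✓
Check: 3458² - 365·181² = 11957764 - 11957765 = -1 ✓

x = 3458, y = 181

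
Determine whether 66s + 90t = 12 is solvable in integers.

Step 1: Compute gcd(66, 90).
gcd(66, 90) = 6

Step 2: Check divisibility.
Does 6 divide 12? 12 = 6 x 2, so yes.

By the theorem on linear Diophantine equations, 66s + 90t = 12 has integer solutions if and only if gcd(66, 90) divides 12. Since 6 | 12, solutions exist.

Yes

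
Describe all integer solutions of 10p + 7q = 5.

Step 1: Compute gcd(10, 7) = 1.
Since 1 divides 5, solutions exist.

Step 2: Find a particular solution using extended Euclidean algorithm.
We get p₀ = -10, q₀ = 15.
Check: 10*-10 + 7*15 = 5 = 5 ✓

Step 3: Write the general solution.
p = -10 + (7/1)t = -10 + 7t
q = 15 - (10/1)t = 15 - 10t
for any integer t.

p = -10 + 7t, q = 15 - 10t for integer t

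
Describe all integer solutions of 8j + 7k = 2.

Step 1: Compute gcd(8, 7) = 1.
Since 1 divides 2, solutions exist.

Step 2: Find a particular solution using extended Euclidean algorithm.
We get j₀ = 2, k₀ = -2.
Check: 8*2 + 7*-2 = 2 = 2 ✓

Step 3: Write the general solution.
j = 2 + (7/1)t = 2 + 7t
k = -2 - (8/1)t = -2 - 8t
for any integer t.

j = 2 + 7t, k = -2 - 8t for integer t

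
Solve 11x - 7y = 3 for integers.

Step 1: Check solvability.
gcd(11, 7) = 1
Since 1 divides 3, solutions exist.

Step 2: Apply extended Euclidean algorithm to find gcd.
We find integers such that 11*x0 + 7*y0 = 1

Step 3: Scale the particular solution.
Multiply by 3/1 = 3:
x = 6, y = 9

Step 4: Verify.
11*(6) - 7*(9) = 3 = 3 ✓

x = 6, y = 9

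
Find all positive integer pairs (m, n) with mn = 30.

The positive divisors of 30 are: 1, 2, 3, 5, 6, 10, 15, 30.
Each divisor d gives the pair (d, 30/d):
(1, 30), (2, 15), (3, 10), (5, 6), (6, 5), (10, 3), (15, 2), (30, 1)

(1, 30), (2, 15), (3, 10), (5, 6), (6, 5), (10, 3), (15, 2), (30, 1)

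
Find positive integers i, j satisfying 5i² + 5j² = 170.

Try small values of i and check whether (170 - 5i²)/5 is a perfect square.
i = 5: 5·5² = 125, so 5j² = 170 - 125 = 45, giving j² = 9, j = 3.
Check: 5·5² + 5·3² = 125 + 45 = 170 ✓

i = 5, j = 3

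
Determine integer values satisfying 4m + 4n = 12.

Step 1: Check solvability.
gcd(4, 4) = 4
Since 4 divides 12, solutions exist.

Step 2: Apply extended Euclidean algorithm to find gcd.
We find integers such that 4*x0 + 4*y0 = 4

Step 3: Scale the particular solution.
Multiply by 12/4 = 3:
m = 0, n = 3

Step 4: Verify.
4*(0) + 4*(3) = 12 = 12 ✓

m = 0, n = 3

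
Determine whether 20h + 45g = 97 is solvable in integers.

Step 1: Compute gcd(20, 45).
gcd(20, 45) = 5

Step 2: Check divisibility.
Does 5 divide 97? 97 = 5 x 19 + 2, so no.

By the theorem on linear Diophantine equations, 20h + 45g = 97 has integer solutions if and only if gcd(20, 45) divides 97. Since 5 does not divide 97, no solutions exist.

No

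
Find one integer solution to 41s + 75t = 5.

Step 1: Check solvability.
gcd(41, 75) = 1
Since 1 divides 5, solutions exist.

Step 2: Apply extended Euclidean algorithm to find gcd.
We find integers such that 41*x0 + 75*y0 = 1

Step 3: Scale the particular solution.
Multiply by 5/1 = 5:
s = 55, t = -30

Step 4: Verify.
41*(55) + 75*(-30) = 5 = 5 ✓

s = 55, t = -30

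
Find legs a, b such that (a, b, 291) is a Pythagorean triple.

We need a² + b² = 291² = 84681.
Trying: 195² + 216² = 38025 + 46656 = 84681 ✓

(195, 216, 291)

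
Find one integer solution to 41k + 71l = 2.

Step 1: Check solvability.
gcd(41, 71) = 1
Since 1 divides 2, solutions exist.

Step 2: Apply extended Euclidean algorithm to find gcd.
We find integers such that 41*x0 + 71*y0 = 1

Step 3: Scale the particular solution.
Multiply by 2/1 = 2:
k = 52, l = -30

Step 4: Verify.
41*(52) + 71*(-30) = 2 = 2 ✓

k = 52, l = -30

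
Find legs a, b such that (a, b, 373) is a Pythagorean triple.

We need a² + b² = 373² = 139129.
Trying: 275² + 252² = 75625 + 63504 = 139129 ✓

(275, 252, 373)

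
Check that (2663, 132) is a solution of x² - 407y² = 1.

Compute x² = 2663² = 7091569
Compute 407y² = 407·132² = 407·17424 = 7091568
x² - 407y² = 7091569 - 7091568 = 1
Since this equals 1, (2663, 132) is a solution.

Yes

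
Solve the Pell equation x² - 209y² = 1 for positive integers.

We seek the smallest positive integers (x, y) with x² - 209y² = 1, i.e., x² = 209y² + 1.
Try successive y values:
y = 1: x² = 209·1² + 1 = 210, not a perfect square
y = 2: x² = 209·2² + 1 = 837, not a perfect square
y = 3: x² = 209·3² + 1 = 1882, not a perfect square
... continuing the search (or via continued fractions) ...
y = 3220: x² = 209·3220² + 1 = 2166995601, x = 46551 ✓

Verify: 46551² - 209·3220² = 2166995601 - 2166995600 = 1 ✓

x = 46551, y = 3220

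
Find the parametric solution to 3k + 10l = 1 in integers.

Step 1: Compute gcd(3, 10) = 1.
Since 1 divides 1, solutions exist.

Step 2: Find a particular solution using extended Euclidean algorithm.
We get k₀ = -3, l₀ = 1.
Check: 3*-3 + 10*1 = 1 = 1 ✓

Step 3: Write the general solution.
k = -3 + (10/1)t = -3 + 10t
l = 1 - (3/1)t = 1 - 3t
for any integer t.

k = -3 + 10t, l = 1 - 3t for integer t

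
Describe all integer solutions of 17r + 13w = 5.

Step 1: Compute gcd(17, 13) = 1.
Since 1 divides 5, solutions exist.

Step 2: Find a particular solution using extended Euclidean algorithm.
We get r₀ = -15, w₀ = 20.
Check: 17*-15 + 13*20 = 5 = 5 ✓

Step 3: Write the general solution.
r = -15 + (13/1)t = -15 + 13t
w = 20 - (17/1)t = 20 - 17t
for any integer t.

r = -15 + 13t, w = 20 - 17t for integer t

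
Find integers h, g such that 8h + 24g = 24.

Step 1: Check solvability.
gcd(8, 24) = 8
Since 8 divides 24, solutions exist.

Step 2: Apply extended Euclidean algorithm to find gcd.
We find integers such that 8*x0 + 24*y0 = 8

Step 3: Scale the particular solution.
Multiply by 24/8 = 3:
h = 3, g = 0

Step 4: Verify.
8*(3) + 24*(0) = 24 = 24 ✓

h = 3, g = 0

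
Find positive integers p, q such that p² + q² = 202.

Search for p with 202 - p² a perfect square.
p = 9: 202 - 9² = 202 - 81 = 121 = 11² ✓
So p = 9, q = 11.

p = 9, q = 11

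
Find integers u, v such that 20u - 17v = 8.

Step 1: Check solvability.
gcd(20, 17) = 1
Since 1 divides 8, solutions exist.

Step 2: Apply extended Euclidean algorithm to find gcd.
We find integers such that 20*x0 + 17*y0 = 1

Step 3: Scale the particular solution.
Multiply by 8/1 = 8:
u = 48, v = 56

Step 4: Verify.
20*(48) - 17*(56) = 8 = 8 ✓

u = 48, v = 56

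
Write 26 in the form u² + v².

We need to find integers u, v > 0 such that u² + v² = 26.
Trying u = 1: v² = 26 - 1² = 26 - 1 = 25
v = 5
Check: 1² + 5² = 1 + 25 = 26 ✓

26 = 1² + 5²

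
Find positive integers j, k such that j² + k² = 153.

Search for j with 153 - j² a perfect square.
j = 3: 153 - 3² = 153 - 9 = 144 = 12² ✓
So j = 3, k = 12.

j = 3, k = 12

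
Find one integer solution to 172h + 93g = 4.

Step 1: Check solvability.
gcd(172, 93) = 1
Since 1 divides 4, solutions exist.

Step 2: Apply extended Euclidean algorithm to find gcd.
We find integers such that 172*x0 + 93*y0 = 1

Step 3: Scale the particular solution.
Multiply by 4/1 = 4:
h = -80, g = 148

Step 4: Verify.
172*(-80) + 93*(148) = 4 = 4 ✓

h = -80, g = 148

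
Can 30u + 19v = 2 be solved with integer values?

Step 1: Compute gcd(30, 19).
gcd(30, 19) = 1

Step 2: Check divisibility.
Does 1 divide 2? 2 = 1 x 2, so yes.

By the theorem on linear Diophantine equations, 30u + 19v = 2 has integer solutions if and only if gcd(30, 19) divides 2. Since 1 | 2, solutions exist.

Yes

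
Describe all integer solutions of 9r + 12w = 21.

Step 1: Compute gcd(9, 12) = 3.
Since 3 divides 21, solutions exist.

Step 2: Find a particular solution using extended Euclidean algorithm.
We get r₀ = -7, w₀ = 7.
Check: 9*-7 + 12*7 = 21 = 21 ✓

Step 3: Write the general solution.
r = -7 + (12/3)t = -7 + 4t
w = 7 - (9/3)t = 7 - 3t
for any integer t.

r = -7 + 4t, w = 7 - 3t for integer t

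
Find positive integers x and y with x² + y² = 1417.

We need to find integers x, y > 0 such that x² + y² = 1417.
Trying x = 11: y² = 1417 - 11² = 1417 - 121 = 1296
y = 36
Check: 11² + 36² = 121 + 1296 = 1417 ✓

1417 = 11² + 36²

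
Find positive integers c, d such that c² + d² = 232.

Search for c with 232 - c² a perfect square.
c = 6: 232 - 6² = 232 - 36 = 196 = 14² ✓
So c = 6, d = 14.

c = 6, d = 14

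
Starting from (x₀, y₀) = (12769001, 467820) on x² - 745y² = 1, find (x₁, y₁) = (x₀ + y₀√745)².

Solutions to x² - Dy² = 1 are generated by powers of (x₀ + y₀√D).
The next solution satisfies x₁ + y₁√745 = (x₀ + y₀√745)², giving:
x₁ = x₀² + 745y₀² = 12769001² + 745·467820² = 163047386538001 + 163047386538000 = 326094773076001
y₁ = 2x₀y₀ = 2·12769001·467820 = 11947188095640

Verify: 326094773076001² - 745·11947188095640² = 106337801027488586691322152001 - 106337801027488586691322152000 = 1 ✓

x = 326094773076001, y = 11947188095640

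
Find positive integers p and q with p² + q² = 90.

We need to find integers p, q > 0 such that p² + q² = 90.
Trying p = 3: q² = 90 - 3² = 90 - 9 = 81
q = 9
Check: 3² + 9² = 9 + 81 = 90 ✓

90 = 3² + 9²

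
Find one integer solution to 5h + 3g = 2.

Step 1: Check solvability.
gcd(5, 3) = 1
Since 1 divides 2, solutions exist.

Step 2: Apply extended Euclidean algorithm to find gcd.
We find integers such that 5*x0 + 3*y0 = 1

Step 3: Scale the particular solution.
Multiply by 2/1 = 2:
h = -2, g = 4

Step 4: Verify.
5*(-2) + 3*(4) = 2 = 2 ✓

h = -2, g = 4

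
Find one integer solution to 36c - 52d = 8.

Step 1: Check solvability.
gcd(36, 52) = 4
Since 4 divides 8, solutions exist.

Step 2: Apply extended Euclidean algorithm to find gcd.
We find integers such that 36*x0 + 52*y0 = 4

Step 3: Scale the particular solution.
Multiply by 8/4 = 2:
c = 6, d = 4

Step 4: Verify.
36*(6) - 52*(4) = 8 = 8 ✓

c = 6, d = 4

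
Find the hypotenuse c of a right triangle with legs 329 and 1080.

c² = a² + b² = 329² + 1080² = 108241 + 1166400 = 1274641
c = sqrt(1274641) = 1129

1129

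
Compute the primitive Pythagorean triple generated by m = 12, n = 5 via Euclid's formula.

a = m² - n² = 12² - 5² = 144 - 25 = 119
b = 2mn = 2·12·5 = 120
c = m² + n² = 144 + 25 = 169
Verify: 119² + 120² = 14161 + 14400 = 28561 = 169² ✓

(119, 120, 169)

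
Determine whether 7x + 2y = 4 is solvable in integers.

Step 1: Compute gcd(7, 2).
gcd(7, 2) = 1

Step 2: Check divisibility.
Does 1 divide 4? 4 = 1 x 4, so yes.

By the theorem on linear Diophantine equations, 7x + 2y = 4 has integer solutions if and only if gcd(7, 2) divides 4. Since 1 | 4, solutions exist.

Yes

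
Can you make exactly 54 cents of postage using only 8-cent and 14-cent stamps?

We need non-negative x, y with 8x + 14y = 54.
gcd(8, 14) = 2 divides 54, so integer solutions exist.
Search for a non-negative one: x = 5 gives 14y = 54 - 40 = 14, so y = 1.
Check: 8·5 + 14·1 = 54 ✓

Yes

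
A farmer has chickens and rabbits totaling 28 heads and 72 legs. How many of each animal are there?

Let c = chickens, r = rabbits.
Heads: c + r = 28
Legs: 2c + 4r = 72
From the first equation, c = 28 - r. Substitute:
2(28 - r) + 4r = 72
56 + 2r = 72
r = (72 - 56)/2 = 8
c = 28 - 8 = 20

Chickens: 20, Rabbits: 8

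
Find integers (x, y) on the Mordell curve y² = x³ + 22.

Try small integer x values and check whether x³ + 22 is a perfect square.
x = 3: x³ + 22 = 3³ + 22 = 27 + 22 = 49
Is 49 a perfect square? 7² = 49 ✓
So (x, y) = (3, 7) is a solution.

x = 3, y = 7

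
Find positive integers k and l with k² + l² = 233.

We need to find integers k, l > 0 such that k² + l² = 233.
Trying k = 8: l² = 233 - 8² = 233 - 64 = 169
l = 13
Check: 8² + 13² = 64 + 169 = 233 ✓

233 = 8² + 13²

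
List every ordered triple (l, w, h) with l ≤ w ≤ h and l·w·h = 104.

Iterate l from 1 to ⌊104^(1/3)⌋. For each l dividing 104, iterate w ≥ l with w dividing 104/l, and set h = 104/(l·w).
Triples found (6): (1×1×104), (1×2×52), (1×4×26), (1×8×13), (2×2×26), (2×4×13)

(1×1×104), (1×2×52), (1×4×26), (1×8×13), (2×2×26), (2×4×13)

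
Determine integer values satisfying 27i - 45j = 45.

Step 1: Check solvability.
gcd(27, 45) = 9
Since 9 divides 45, solutions exist.

Step 2: Apply extended Euclidean algorithm to find gcd.
We find integers such that 27*x0 + 45*y0 = 9

Step 3: Scale the particular solution.
Multiply by 45/9 = 5:
i = 10, j = 5

Step 4: Verify.
27*(10) - 45*(5) = 45 = 45 ✓

i = 10, j = 5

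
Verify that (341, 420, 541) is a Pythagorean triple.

Compute a² + b² = 341² + 420² = 116281 + 176400 = 292681
Compute c² = 541² = 292681
Since 292681 = 292681, confirmed.

Yes, it is a Pythagorean triple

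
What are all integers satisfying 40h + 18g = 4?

Step 1: Compute gcd(40, 18) = 2.
Since 2 divides 4, solutions exist.

Step 2: Find a particular solution using extended Euclidean algorithm.
We get h₀ = -8, g₀ = 18.
Check: 40*-8 + 18*18 = 4 = 4 ✓

Step 3: Write the general solution.
h = -8 + (18/2)t = -8 + 9t
g = 18 - (40/2)t = 18 - 20t
for any integer t.

h = -8 + 9t, g = 18 - 20t for integer t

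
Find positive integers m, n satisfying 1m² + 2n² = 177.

Try small values of m and check whether (177 - 1m²)/2 is a perfect square.
m = 7: 1·7² = 49, so 2n² = 177 - 49 = 128, giving n² = 64, n = 8.
Check: 1·7² + 2·8² = 49 + 128 = 177 ✓

m = 7, n = 8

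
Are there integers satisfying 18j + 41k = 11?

Step 1: Compute gcd(18, 41).
gcd(18, 41) = 1

Step 2: Check divisibility.
Does 1 divide 11? 11 = 1 x 11, so yes.

By the theorem on linear Diophantine equations, 18j + 41k = 11 has integer solutions if and only if gcd(18, 41) divides 11. Since 1 | 11, solutions exist.

Yes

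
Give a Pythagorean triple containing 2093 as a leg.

We need the other leg and hypotenuse such that 2093² + x² = c².
Take x = 1260, c = 2443: 2093² + 1260² = 4380649 + 1587600 = 5968249 = 2443² ✓
Triple: (2093, 1260, 2443)

(2093, 1260, 2443)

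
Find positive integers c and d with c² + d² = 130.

We need to find integers c, d > 0 such that c² + d² = 130.
Trying c = 3: d² = 130 - 3² = 130 - 9 = 121
d = 11
Check: 3² + 11² = 9 + 121 = 130 ✓

130 = 3² + 11²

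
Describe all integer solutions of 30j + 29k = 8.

Step 1: Compute gcd(30, 29) = 1.
Since 1 divides 8, solutions exist.

Step 2: Find a particular solution using extended Euclidean algorithm.
We get j₀ = 8, k₀ = -8.
Check: 30*8 + 29*-8 = 8 = 8 ✓

Step 3: Write the general solution.
j = 8 + (29/1)t = 8 + 29t
k = -8 - (30/1)t = -8 - 30t
for any integer t.

j = 8 + 29t, k = -8 - 30t for integer t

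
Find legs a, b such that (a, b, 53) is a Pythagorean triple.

We need a² + b² = 53² = 2809.
Trying: 45² + 28² = 2025 + 784 = 2809 ✓

(45, 28, 53)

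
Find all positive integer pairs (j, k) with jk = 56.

The positive divisors of 56 are: 1, 2, 4, 7, 8, 14, 28, 56.
Each divisor d gives the pair (d, 56/d):
(1, 56), (2, 28), (4, 14), (7, 8), (8, 7), (14, 4), (28, 2), (56, 1)

(1, 56), (2, 28), (4, 14), (7, 8), (8, 7), (14, 4), (28, 2), (56, 1)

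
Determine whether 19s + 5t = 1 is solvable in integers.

Step 1: Compute gcd(19, 5).
gcd(19, 5) = 1

Step 2: Check divisibility.
Does 1 divide 1? 1 = 1 x 1, so yes.

By the theorem on linear Diophantine equations, 19s + 5t = 1 has integer solutions if and only if gcd(19, 5) divides 1. Since 1 | 1, solutions exist.

Yes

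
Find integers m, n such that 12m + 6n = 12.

Step 1: Check solvability.
gcd(12, 6) = 6
Since 6 divides 12, solutions exist.

Step 2: Apply extended Euclidean algorithm to find gcd.
We find integers such that 12*x0 + 6*y0 = 6

Step 3: Scale the particular solution.
Multiply by 12/6 = 2:
m = 0, n = 2

Step 4: Verify.
12*(0) + 6*(2) = 12 = 12 ✓

m = 0, n = 2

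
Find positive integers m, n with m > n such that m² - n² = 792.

Factor: m² - n² = (m+n)(m-n) = 792.
We need two factors of 792 with the same parity.
Use m+n = 396 and m-n = 2 (product 396·2 = 792).
Adding: 2m = 398, so m = 199.
Subtracting: 2n = 394, so n = 197.
Check: 199² - 197² = 39601 - 38809 = 792 ✓

m = 199, n = 197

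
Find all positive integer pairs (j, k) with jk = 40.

The positive divisors of 40 are: 1, 2, 4, 5, 8, 10, 20, 40.
Each divisor d gives the pair (d, 40/d):
(1, 40), (2, 20), (4, 10), (5, 8), (8, 5), (10, 4), (20, 2), (40, 1)

(1, 40), (2, 20), (4, 10), (5, 8), (8, 5), (10, 4), (20, 2), (40, 1)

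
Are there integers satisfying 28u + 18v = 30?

Step 1: Compute gcd(28, 18).
gcd(28, 18) = 2

Step 2: Check divisibility.
Does 2 divide 30? 30 = 2 x 15, so yes.

By the theorem on linear Diophantine equations, 28u + 18v = 30 has integer solutions if and only if gcd(28, 18) divides 30. Since 2 | 30, solutions exist.

Yes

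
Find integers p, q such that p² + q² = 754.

We need to find integers p, q > 0 such that p² + q² = 754.
Trying p = 5: q² = 754 - 5² = 754 - 25 = 729
q = 27
Check: 5² + 27² = 25 + 729 = 754 ✓

754 = 5² + 27²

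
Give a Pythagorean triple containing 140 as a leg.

We need the other leg and hypotenuse such that 140² + x² = c².
Take x = 51, c = 149: 140² + 51² = 19600 + 2601 = 22201 = 149² ✓
Triple: (51, 140, 149)

(51, 140, 149)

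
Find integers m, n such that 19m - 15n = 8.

Step 1: Check solvability.
gcd(19, 15) = 1
Since 1 divides 8, solutions exist.

Step 2: Apply extended Euclidean algorithm to find gcd.
We find integers such that 19*x0 + 15*y0 = 1

Step 3: Scale the particular solution.
Multiply by 8/1 = 8:
m = 32, n = 40

Step 4: Verify.
19*(32) - 15*(40) = 8 = 8 ✓

m = 32, n = 40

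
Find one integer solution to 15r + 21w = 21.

Step 1: Check solvability.
gcd(15, 21) = 3
Since 3 divides 21, solutions exist.

Step 2: Apply extended Euclidean algorithm to find gcd.
We find integers such that 15*x0 + 21*y0 = 3

Step 3: Scale the particular solution.
Multiply by 21/3 = 7:
r = 21, w = -14

Step 4: Verify.
15*(21) + 21*(-14) = 21 = 21 ✓

r = 21, w = -14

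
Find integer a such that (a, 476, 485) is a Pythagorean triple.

a² = c² - b² = 485² - 476² = 235225 - 226576 = 8649
a = sqrt(8649) = 93

93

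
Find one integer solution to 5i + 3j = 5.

Step 1: Check solvability.
gcd(5, 3) = 1
Since 1 divides 5, solutions exist.

Step 2: Apply extended Euclidean algorithm to find gcd.
We find integers such that 5*x0 + 3*y0 = 1

Step 3: Scale the particular solution.
Multiply by 5/1 = 5:
i = -5, j = 10

Step 4: Verify.
5*(-5) + 3*(10) = 5 = 5 ✓

i = -5, j = 10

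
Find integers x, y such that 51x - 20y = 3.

Step 1: Check solvability.
gcd(51, 20) = 1
Since 1 divides 3, solutions exist.

Step 2: Apply extended Euclidean algorithm to find gcd.
We find integers such that 51*x0 + 20*y0 = 1

Step 3: Scale the particular solution.
Multiply by 3/1 = 3:
x = -27, y = -69

Step 4: Verify.
51*(-27) - 20*(-69) = 3 = 3 ✓

x = -27, y = -69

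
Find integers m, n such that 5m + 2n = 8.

Step 1: Check solvability.
gcd(5, 2) = 1
Since 1 divides 8, solutions exist.

Step 2: Apply extended Euclidean algorithm to find gcd.
We find integers such that 5*x0 + 2*y0 = 1

Step 3: Scale the particular solution.
Multiply by 8/1 = 8:
m = 8, n = -16

Step 4: Verify.
5*(8) + 2*(-16) = 8 = 8 ✓

m = 8, n = -16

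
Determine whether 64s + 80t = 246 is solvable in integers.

Step 1: Compute gcd(64, 80).
gcd(64, 80) = 16

Step 2: Check divisibility.
Does 16 divide 246? 246 = 16 x 15 + 6, so no.

By the theorem on linear Diophantine equations, 64s + 80t = 246 has integer solutions if and only if gcd(64, 80) divides 246. Since 16 does not divide 246, no solutions exist.

No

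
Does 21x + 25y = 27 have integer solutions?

Step 1: Compute gcd(21, 25).
gcd(21, 25) = 1

Step 2: Check divisibility.
Does 1 divide 27? 27 = 1 x 27, so yes.

By the theorem on linear Diophantine equations, 21x + 25y = 27 has integer solutions if and only if gcd(21, 25) divides 27. Since 1 | 27, solutions exist.

Yes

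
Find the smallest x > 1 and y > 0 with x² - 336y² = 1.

We seek the smallest positive integers (x, y) with x² - 336y² = 1, i.e., x² = 336y² + 1.
Try successive y values:
y = 1: x² = 336·1² + 1 = 337, not a perfect square
y = 2: x² = 336·2² + 1 = 1345, not a perfect square
y = 3: x² = 336·3² + 1 = 3025, x = 55 ✓

Verify: 55² - 336·3² = 3025 - 3024 = 1 ✓

x = 55, y = 3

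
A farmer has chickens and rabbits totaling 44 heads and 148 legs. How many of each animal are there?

Let c = chickens, r = rabbits.
Heads: c + r = 44
Legs: 2c + 4r = 148
From the first equation, c = 44 - r. Substitute:
2(44 - r) + 4r = 148
88 + 2r = 148
r = (148 - 88)/2 = 30
c = 44 - 30 = 14

Chickens: 14, Rabbits: 30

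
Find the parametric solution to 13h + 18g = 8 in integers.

Step 1: Compute gcd(13, 18) = 1.
Since 1 divides 8, solutions exist.

Step 2: Find a particular solution using extended Euclidean algorithm.
We get h₀ = 56, g₀ = -40.
Check: 13*56 + 18*-40 = 8 = 8 ✓

Step 3: Write the general solution.
h = 56 + (18/1)t = 56 + 18t
g = -40 - (13/1)t = -40 - 13t
for any integer t.

h = 56 + 18t, g = -40 - 13t for integer t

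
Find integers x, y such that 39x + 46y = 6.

Step 1: Check solvability.
gcd(39, 46) = 1
Since 1 divides 6, solutions exist.

Step 2: Apply extended Euclidean algorithm to find gcd.
We find integers such that 39*x0 + 46*y0 = 1

Step 3: Scale the particular solution.
Multiply by 6/1 = 6:
x = 78, y = -66

Step 4: Verify.
39*(78) + 46*(-66) = 6 = 6 ✓

x = 78, y = -66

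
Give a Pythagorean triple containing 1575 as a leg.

We need the other leg and hypotenuse such that 1575² + x² = c².
Take x = 2860, c = 3265: 1575² + 2860² = 2480625 + 8179600 = 10660225 = 3265² ✓
Triple: (1575, 2860, 3265)

(1575, 2860, 3265)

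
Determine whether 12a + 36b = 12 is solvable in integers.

Step 1: Compute gcd(12, 36).
gcd(12, 36) = 12

Step 2: Check divisibility.
Does 12 divide 12? 12 = 12 x 1, so yes.

By the theorem on linear Diophantine equations, 12a + 36b = 12 has integer solutions if and only if gcd(12, 36) divides 12. Since 12 | 12, solutions exist.

Yes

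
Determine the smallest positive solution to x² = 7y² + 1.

We seek the smallest positive integers (x, y) with x² - 7y² = 1, i.e., x² = 7y² + 1.
Try successive y values:
y = 1: x² = 7·1² + 1 = 8, not a perfect square
y = 2: x² = 7·2² + 1 = 29, not a perfect square
y = 3: x² = 7·3² + 1 = 64, x = 8 ✓

Verify: 8² - 7·3² = 64 - 63 = 1 ✓

x = 8, y = 3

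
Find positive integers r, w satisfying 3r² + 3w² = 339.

Try small values of r and check whether (339 - 3r²)/3 is a perfect square.
r = 7: 3·7² = 147, so 3w² = 339 - 147 = 192, giving w² = 64, w = 8.
Check: 3·7² + 3·8² = 147 + 192 = 339 ✓

r = 7, w = 8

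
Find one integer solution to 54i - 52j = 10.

Step 1: Check solvability.
gcd(54, 52) = 2
Since 2 divides 10, solutions exist.

Step 2: Apply extended Euclidean algorithm to find gcd.
We find integers such that 54*x0 + 52*y0 = 2

Step 3: Scale the particular solution.
Multiply by 10/2 = 5:
i = 5, j = 5

Step 4: Verify.
54*(5) - 52*(5) = 10 = 10 ✓

i = 5, j = 5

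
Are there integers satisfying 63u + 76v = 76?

Step 1: Compute gcd(63, 76).
gcd(63, 76) = 1

Step 2: Check divisibility.
Does 1 divide 76? 76 = 1 x 76, so yes.

By the theorem on linear Diophantine equations, 63u + 76v = 76 has integer solutions if and only if gcd(63, 76) divides 76. Since 1 | 76, solutions exist.

Yes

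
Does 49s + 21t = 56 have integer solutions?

Step 1: Compute gcd(49, 21).
gcd(49, 21) = 7

Step 2: Check divisibility.
Does 7 divide 56? 56 = 7 x 8, so yes.

By the theorem on linear Diophantine equations, 49s + 21t = 56 has integer solutions if and only if gcd(49, 21) divides 56. Since 7 | 56, solutions exist.

Yes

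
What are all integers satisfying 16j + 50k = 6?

Step 1: Compute gcd(16, 50) = 2.
Since 2 divides 6, solutions exist.

Step 2: Find a particular solution using extended Euclidean algorithm.
We get j₀ = -9, k₀ = 3.
Check: 16*-9 + 50*3 = 6 = 6 ✓

Step 3: Write the general solution.
j = -9 + (50/2)t = -9 + 25t
k = 3 - (16/2)t = 3 - 8t
for any integer t.

j = -9 + 25t, k = 3 - 8t for integer t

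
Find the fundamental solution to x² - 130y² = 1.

We seek the smallest positive integers (x, y) with x² - 130y² = 1, i.e., x² = 130y² + 1.
Try successive y values:
y = 1: x² = 130·1² + 1 = 131, not a perfect square
y = 2: x² = 130·2² + 1 = 521, not a perfect square
y = 3: x² = 130·3² + 1 = 1171, not a perfect square
... continuing the search (or via continued fractions) ...
y = 570: x² = 130·570² + 1 = 42237001, x = 6499 ✓

Verify: 6499² - 130·570² = 42237001 - 42237000 = 1 ✓

x = 6499, y = 570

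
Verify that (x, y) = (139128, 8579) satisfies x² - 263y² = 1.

Compute x² = 139128² = 19356600384
Compute 263y² = 263·8579² = 263·73599241 = 19356600383
x² - 263y² = 19356600384 - 19356600383 = 1
Since this equals 1, (139128, 8579) is a solution.

Yes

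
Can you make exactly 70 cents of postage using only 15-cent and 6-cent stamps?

We need non-negative x, y with 15x + 6y = 70.
gcd(15, 6) = 3, and 3 does not divide 70.
No integer solutions exist, so certainly no non-negative ones.

No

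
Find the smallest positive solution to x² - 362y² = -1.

We need x² = 362y² - 1. Try successive y:
y = 1: x² = 362·1² - 1 = 361 = 19² ✓
Check: 19² - 362·1² = 361 - 362 = -1 ✓

x = 19, y = 1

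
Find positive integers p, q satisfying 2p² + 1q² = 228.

Try small values of p and check whether (228 - 2p²)/1 is a perfect square.
p = 8: 2·8² = 128, so 1q² = 228 - 128 = 100, giving q² = 100, q = 10.
Check: 2·8² + 1·10² = 128 + 100 = 228 ✓

p = 8, q = 10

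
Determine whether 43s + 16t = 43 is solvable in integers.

Step 1: Compute gcd(43, 16).
gcd(43, 16) = 1

Step 2: Check divisibility.
Does 1 divide 43? 43 = 1 x 43, so yes.

By the theorem on linear Diophantine equations, 43s + 16t = 43 has integer solutions if and only if gcd(43, 16) divides 43. Since 1 | 43, solutions exist.

Yes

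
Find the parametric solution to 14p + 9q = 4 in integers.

Step 1: Compute gcd(14, 9) = 1.
Since 1 divides 4, solutions exist.

Step 2: Find a particular solution using extended Euclidean algorithm.
We get p₀ = 8, q₀ = -12.
Check: 14*8 + 9*-12 = 4 = 4 ✓

Step 3: Write the general solution.
p = 8 + (9/1)t = 8 + 9t
q = -12 - (14/1)t = -12 - 14t
for any integer t.

p = 8 + 9t, q = -12 - 14t for integer t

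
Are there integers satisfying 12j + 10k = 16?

Step 1: Compute gcd(12, 10).
gcd(12, 10) = 2

Step 2: Check divisibility.
Does 2 divide 16? 16 = 2 x 8, so yes.

By the theorem on linear Diophantine equations, 12j + 10k = 16 has integer solutions if and only if gcd(12, 10) divides 16. Since 2 | 16, solutions exist.

Yes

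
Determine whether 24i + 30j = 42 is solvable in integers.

Step 1: Compute gcd(24, 30).
gcd(24, 30) = 6

Step 2: Check divisibility.
Does 6 divide 42? 42 = 6 x 7, so yes.

By the theorem on linear Diophantine equations, 24i + 30j = 42 has integer solutions if and only if gcd(24, 30) divides 42. Since 6 | 42, solutions exist.

Yes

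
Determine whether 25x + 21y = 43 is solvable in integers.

Step 1: Compute gcd(25, 21).
gcd(25, 21) = 1

Step 2: Check divisibility.
Does 1 divide 43? 43 = 1 x 43, so yes.

By the theorem on linear Diophantine equations, 25x + 21y = 43 has integer solutions if and only if gcd(25, 21) divides 43. Since 1 | 43, solutions exist.

Yes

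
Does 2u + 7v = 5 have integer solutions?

Step 1: Compute gcd(2, 7).
gcd(2, 7) = 1

Step 2: Check divisibility.
Does 1 divide 5? 5 = 1 x 5, so yes.

By the theorem on linear Diophantine equations, 2u + 7v = 5 has integer solutions if and only if gcd(2, 7) divides 5. Since 1 | 5, solutions exist.

Yes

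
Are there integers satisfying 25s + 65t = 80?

Step 1: Compute gcd(25, 65).
gcd(25, 65) = 5

Step 2: Check divisibility.
Does 5 divide 80? 80 = 5 x 16, so yes.

By the theorem on linear Diophantine equations, 25s + 65t = 80 has integer solutions if and only if gcd(25, 65) divides 80. Since 5 | 80, solutions exist.

Yes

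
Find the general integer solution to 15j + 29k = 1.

Step 1: Compute gcd(15, 29) = 1.
Since 1 divides 1, solutions exist.

Step 2: Find a particular solution using extended Euclidean algorithm.
We get j₀ = 2, k₀ = -1.
Check: 15*2 + 29*-1 = 1 = 1 ✓

Step 3: Write the general solution.
j = 2 + (29/1)t = 2 + 29t
k = -1 - (15/1)t = -1 - 15t
for any integer t.

j = 2 + 29t, k = -1 - 15t for integer t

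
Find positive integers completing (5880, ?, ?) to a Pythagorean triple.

We need the other leg and hypotenuse such that 5880² + x² = c².
Take x = 287, c = 5887: 5880² + 287² = 34574400 + 82369 = 34656769 = 5887² ✓
Triple: (287, 5880, 5887)

(287, 5880, 5887)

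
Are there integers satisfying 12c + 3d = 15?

Step 1: Compute gcd(12, 3).
gcd(12, 3) = 3

Step 2: Check divisibility.
Does 3 divide 15? 15 = 3 x 5, so yes.

By the theorem on linear Diophantine equations, 12c + 3d = 15 has integer solutions if and only if gcd(12, 3) divides 15. Since 3 | 15, solutions exist.

Yes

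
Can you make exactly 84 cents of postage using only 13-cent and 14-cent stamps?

We need non-negative x, y with 13x + 14y = 84.
gcd(13, 14) = 1 divides 84, so integer solutions exist.
Search for a non-negative one: x = 0 gives 14y = 84 - 0 = 84, so y = 6.
Check: 13·0 + 14·6 = 84 ✓

Yes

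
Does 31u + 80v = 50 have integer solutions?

Step 1: Compute gcd(31, 80).
gcd(31, 80) = 1

Step 2: Check divisibility.
Does 1 divide 50? 50 = 1 x 50, so yes.

By the theorem on linear Diophantine equations, 31u + 80v = 50 has integer solutions if and only if gcd(31, 80) divides 50. Since 1 | 50, solutions exist.

Yes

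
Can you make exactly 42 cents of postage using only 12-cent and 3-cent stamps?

We need non-negative x, y with 12x + 3y = 42.
gcd(12, 3) = 3 divides 42, so integer solutions exist.
Search for a non-negative one: x = 0 gives 3y = 42 - 0 = 42, so y = 14.
Check: 12·0 + 3·14 = 42 ✓

Yes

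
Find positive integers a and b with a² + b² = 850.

We need to find integers a, b > 0 such that a² + b² = 850.
Trying a = 3: b² = 850 - 3² = 850 - 9 = 841
b = 29
Check: 3² + 29² = 9 + 841 = 850 ✓

850 = 3² + 29²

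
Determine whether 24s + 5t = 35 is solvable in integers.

Step 1: Compute gcd(24, 5).
gcd(24, 5) = 1

Step 2: Check divisibility.
Does 1 divide 35? 35 = 1 x 35, so yes.

By the theorem on linear Diophantine equations, 24s + 5t = 35 has integer solutions if and only if gcd(24, 5) divides 35. Since 1 | 35, solutions exist.

Yes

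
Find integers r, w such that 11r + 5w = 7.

Step 1: Check solvability.
gcd(11, 5) = 1
Since 1 divides 7, solutions exist.

Step 2: Apply extended Euclidean algorithm to find gcd.
We find integers such that 11*x0 + 5*y0 = 1

Step 3: Scale the particular solution.
Multiply by 7/1 = 7:
r = 7, w = -14

Step 4: Verify.
11*(7) + 5*(-14) = 7 = 7 ✓

r = 7, w = -14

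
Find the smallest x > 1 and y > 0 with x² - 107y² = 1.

We seek the smallest positive integers (x, y) with x² - 107y² = 1, i.e., x² = 107y² + 1.
Try successive y values:
y = 1: x² = 107·1² + 1 = 108, not a perfect square
y = 2: x² = 107·2² + 1 = 429, not a perfect square
y = 3: x² = 107·3² + 1 = 964, not a perfect square
... continuing the search (or via continued fractions) ...
y = 93: x² = 107·93² + 1 = 925444, x = 962 ✓

Verify: 962² - 107·93² = 925444 - 925443 = 1 ✓

x = 962, y = 93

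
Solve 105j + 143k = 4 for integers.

Step 1: Check solvability.
gcd(105, 143) = 1
Since 1 divides 4, solutions exist.

Step 2: Apply extended Euclidean algorithm to find gcd.
We find integers such that 105*x0 + 143*y0 = 1

Step 3: Scale the particular solution.
Multiply by 4/1 = 4:
j = -256, k = 188

Step 4: Verify.
105*(-256) + 143*(188) = 4 = 4 ✓

j = -256, k = 188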